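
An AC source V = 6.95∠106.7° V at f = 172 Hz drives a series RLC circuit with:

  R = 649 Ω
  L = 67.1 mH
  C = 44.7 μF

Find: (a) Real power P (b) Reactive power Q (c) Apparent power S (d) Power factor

Step 1 — Angular frequency: ω = 2π·f = 2π·172 = 1081 rad/s.
Step 2 — Component impedances:
  R: Z = R = 649 Ω
  L: Z = jωL = j·1081·0.0671 = 0 + j72.52 Ω
  C: Z = 1/(jωC) = -j/(ω·C) = 0 - j20.7 Ω
Step 3 — Series combination: Z_total = R + L + C = 649 + j51.81 Ω = 651.1∠4.6° Ω.
Step 4 — Source phasor: V = 6.95∠106.7° V = -1.997 + j6.657 V.
Step 5 — Current: I = V / Z = -0.002244 + j0.01044 A = 0.01067∠102.1° A.
Step 6 — Complex power: S = V·I* = 0.07395 + j0.005904 VA.
Step 7 — Real power: P = Re(S) = 0.07395 W.
Step 8 — Reactive power: Q = Im(S) = 0.005904 VAR.
Step 9 — Apparent power: |S| = 0.07419 VA.
Step 10 — Power factor: PF = P/|S| = 0.9968 (lagging).

(a) P = 0.07395 W  (b) Q = 0.005904 VAR  (c) S = 0.07419 VA  (d) PF = 0.9968 (lagging)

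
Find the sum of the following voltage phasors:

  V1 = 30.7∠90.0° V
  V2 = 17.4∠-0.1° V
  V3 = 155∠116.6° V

Step 1 — Convert each phasor to rectangular form:
  V1 = 30.7·(cos(90.0°) + j·sin(90.0°)) = 0 + j30.7 V
  V2 = 17.4·(cos(-0.1°) + j·sin(-0.1°)) = 17.4 - j0.03037 V
  V3 = 155·(cos(116.6°) + j·sin(116.6°)) = -69.4 + j138.6 V
Step 2 — Sum components: V_total = -52 + j169.3 V.
Step 3 — Convert to polar: |V_total| = 177.1 V, ∠V_total = 107.1°.

V_total = 177.1∠107.1° V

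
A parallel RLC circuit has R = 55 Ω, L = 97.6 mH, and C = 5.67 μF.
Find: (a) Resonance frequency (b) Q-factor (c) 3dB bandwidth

Step 1 — Resonance: ω₀ = 1/√(LC) = 1/√(0.0976·5.67e-06) = 1344 rad/s.
Step 2 — f₀ = ω₀/(2π) = 213.9 Hz.
Step 3 — Parallel Q: Q = R/(ω₀L) = 55/(1344·0.0976) = 0.4192.
Step 4 — Bandwidth: Δω = ω₀/Q = 3207 rad/s; BW = Δω/(2π) = 510.4 Hz.

(a) f₀ = 213.9 Hz  (b) Q = 0.4192  (c) BW = 510.4 Hz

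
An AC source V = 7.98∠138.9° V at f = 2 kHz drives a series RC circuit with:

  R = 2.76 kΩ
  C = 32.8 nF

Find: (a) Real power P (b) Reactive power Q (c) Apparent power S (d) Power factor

Step 1 — Angular frequency: ω = 2π·f = 2π·2000 = 1.257e+04 rad/s.
Step 2 — Component impedances:
  R: Z = R = 2760 Ω
  C: Z = 1/(jωC) = -j/(ω·C) = 0 - j2426 Ω
Step 3 — Series combination: Z_total = R + C = 2760 - j2426 Ω = 3675∠-41.3° Ω.
Step 4 — Source phasor: V = 7.98∠138.9° V = -6.013 + j5.246 V.
Step 5 — Current: I = V / Z = -0.002172 - j8.212e-06 A = 0.002172∠-179.8° A.
Step 6 — Complex power: S = V·I* = 0.01302 - j0.01144 VA.
Step 7 — Real power: P = Re(S) = 0.01302 W.
Step 8 — Reactive power: Q = Im(S) = -0.01144 VAR.
Step 9 — Apparent power: |S| = 0.01733 VA.
Step 10 — Power factor: PF = P/|S| = 0.7511 (leading).

(a) P = 0.01302 W  (b) Q = -0.01144 VAR  (c) S = 0.01733 VA  (d) PF = 0.7511 (leading)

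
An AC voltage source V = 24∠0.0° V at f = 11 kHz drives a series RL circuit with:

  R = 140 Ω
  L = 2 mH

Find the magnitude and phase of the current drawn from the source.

Step 1 — Angular frequency: ω = 2π·f = 2π·1.1e+04 = 6.912e+04 rad/s.
Step 2 — Component impedances:
  R: Z = R = 140 Ω
  L: Z = jωL = j·6.912e+04·0.002 = 0 + j138.2 Ω
Step 3 — Series combination: Z_total = R + L = 140 + j138.2 Ω = 196.7∠44.6° Ω.
Step 4 — Source phasor: V = 24∠0.0° V = 24 V.
Step 5 — Ohm's law: I = V / Z_total = (24) / (140 + j138.2) = 0.0868 - j0.08571 A.
Step 6 — Convert to polar: |I| = 0.122 A, ∠I = -44.6°.

I = 0.122∠-44.6° A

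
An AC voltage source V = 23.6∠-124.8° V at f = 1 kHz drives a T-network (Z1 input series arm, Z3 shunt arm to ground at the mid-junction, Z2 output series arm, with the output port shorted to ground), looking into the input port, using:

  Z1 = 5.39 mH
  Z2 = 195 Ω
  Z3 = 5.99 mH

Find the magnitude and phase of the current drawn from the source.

Step 1 — Angular frequency: ω = 2π·f = 2π·1000 = 6283 rad/s.
Step 2 — Component impedances:
  Z1: Z = jωL = j·6283·0.00539 = 0 + j33.87 Ω
  Z2: Z = R = 195 Ω
  Z3: Z = jωL = j·6283·0.00599 = 0 + j37.64 Ω
Step 3 — With the output port shorted to ground, the output series arm Z2 runs from the junction to ground; the shunt arm Z3 also runs from the junction to ground. They appear in parallel: Z3 || Z2 = 7.003 + j36.28 Ω.
Step 4 — Series with input arm Z1: Z_in = Z1 + (Z3 || Z2) = 7.003 + j70.15 Ω = 70.5∠84.3° Ω.
Step 5 — Source phasor: V = 23.6∠-124.8° V = -13.47 - j19.38 V.
Step 6 — Ohm's law: I = V / Z_total = (-13.47 - j19.38) / (7.003 + j70.15) = -0.2925 + j0.1628 A.
Step 7 — Convert to polar: |I| = 0.3348 A, ∠I = 150.9°.

I = 0.3348∠150.9° A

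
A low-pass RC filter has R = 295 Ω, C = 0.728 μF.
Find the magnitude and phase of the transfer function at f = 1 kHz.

Step 1 — Angular frequency: ω = 2π·1000 = 6283 rad/s.
Step 2 — Transfer function: H(jω) = 1/(1 + jωRC).
Step 3 — Denominator: 1 + jωRC = 1 + j·6283·295·7.28e-07 = 1 + j1.349.
Step 4 — H = 0.3545 - j0.4784.
Step 5 — Magnitude: |H| = 0.5954 (-4.5 dB); phase: φ = -53.5°.

|H| = 0.5954 (-4.5 dB), φ = -53.5°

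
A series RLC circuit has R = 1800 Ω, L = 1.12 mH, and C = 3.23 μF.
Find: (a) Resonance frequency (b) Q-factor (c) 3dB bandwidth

Step 1 — Resonance condition Im(Z)=0 gives ω₀ = 1/√(LC).
Step 2 — ω₀ = 1/√(0.00112·3.23e-06) = 1.663e+04 rad/s.
Step 3 — f₀ = ω₀/(2π) = 2646 Hz.
Step 4 — Series Q: Q = ω₀L/R = 1.663e+04·0.00112/1800 = 0.01035.
Step 5 — 3dB bandwidth: Δω = ω₀/Q = 1.607e+06 rad/s; BW = Δω/(2π) = 2.558e+05 Hz.

(a) f₀ = 2646 Hz  (b) Q = 0.01035  (c) BW = 2.558e+05 Hz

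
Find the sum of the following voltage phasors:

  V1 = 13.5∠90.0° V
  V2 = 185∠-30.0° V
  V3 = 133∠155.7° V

Step 1 — Convert each phasor to rectangular form:
  V1 = 13.5·(cos(90.0°) + j·sin(90.0°)) = 0 + j13.5 V
  V2 = 185·(cos(-30.0°) + j·sin(-30.0°)) = 160.2 - j92.5 V
  V3 = 133·(cos(155.7°) + j·sin(155.7°)) = -121.2 + j54.73 V
Step 2 — Sum components: V_total = 39 - j24.27 V.
Step 3 — Convert to polar: |V_total| = 45.93 V, ∠V_total = -31.9°.

V_total = 45.93∠-31.9° V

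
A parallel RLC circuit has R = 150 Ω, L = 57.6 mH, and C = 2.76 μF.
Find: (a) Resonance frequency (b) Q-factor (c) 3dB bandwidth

Step 1 — Resonance: ω₀ = 1/√(LC) = 1/√(0.0576·2.76e-06) = 2508 rad/s.
Step 2 — f₀ = ω₀/(2π) = 399.2 Hz.
Step 3 — Parallel Q: Q = R/(ω₀L) = 150/(2508·0.0576) = 1.038.
Step 4 — Bandwidth: Δω = ω₀/Q = 2415 rad/s; BW = Δω/(2π) = 384.4 Hz.

(a) f₀ = 399.2 Hz  (b) Q = 1.038  (c) BW = 384.4 Hz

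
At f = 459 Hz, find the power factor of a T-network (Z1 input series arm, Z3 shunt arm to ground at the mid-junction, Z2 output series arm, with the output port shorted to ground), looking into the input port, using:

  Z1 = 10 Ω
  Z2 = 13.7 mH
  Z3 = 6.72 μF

Step 1 — Angular frequency: ω = 2π·f = 2π·459 = 2884 rad/s.
Step 2 — Component impedances:
  Z1: Z = R = 10 Ω
  Z2: Z = jωL = j·2884·0.0137 = 0 + j39.51 Ω
  Z3: Z = 1/(jωC) = -j/(ω·C) = 0 - j51.6 Ω
Step 3 — With the output port shorted to ground, the output series arm Z2 runs from the junction to ground; the shunt arm Z3 also runs from the junction to ground. They appear in parallel: Z3 || Z2 = 0 + j168.7 Ω.
Step 4 — Series with input arm Z1: Z_in = Z1 + (Z3 || Z2) = 10 + j168.7 Ω = 168.9∠86.6° Ω.
Step 5 — Power factor: PF = cos(φ) = Re(Z)/|Z| = 10/168.95 = 0.05919.
Step 6 — Type: Im(Z) = 168.7 ⇒ lagging (phase φ = 86.6°).

PF = 0.05919 (lagging, φ = 86.6°)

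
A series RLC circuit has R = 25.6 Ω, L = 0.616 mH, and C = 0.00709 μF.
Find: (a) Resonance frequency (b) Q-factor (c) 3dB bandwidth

Step 1 — Resonance condition Im(Z)=0 gives ω₀ = 1/√(LC).
Step 2 — ω₀ = 1/√(0.000616·7.09e-09) = 4.785e+05 rad/s.
Step 3 — f₀ = ω₀/(2π) = 7.616e+04 Hz.
Step 4 — Series Q: Q = ω₀L/R = 4.785e+05·0.000616/25.6 = 11.51.
Step 5 — 3dB bandwidth: Δω = ω₀/Q = 4.156e+04 rad/s; BW = Δω/(2π) = 6614 Hz.

(a) f₀ = 7.616e+04 Hz  (b) Q = 11.51  (c) BW = 6614 Hz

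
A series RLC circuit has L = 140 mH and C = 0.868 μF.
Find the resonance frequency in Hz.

Step 1 — Resonance condition Im(Z)=0 gives ω₀ = 1/√(LC).
Step 2 — ω₀ = 1/√(0.14·8.68e-07) = 2869 rad/s.
Step 3 — f₀ = ω₀/(2π) = 456.6 Hz.

f₀ = 456.6 Hz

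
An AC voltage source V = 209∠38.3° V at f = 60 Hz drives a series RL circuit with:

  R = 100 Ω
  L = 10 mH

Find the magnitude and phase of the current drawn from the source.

Step 1 — Angular frequency: ω = 2π·f = 2π·60 = 377 rad/s.
Step 2 — Component impedances:
  R: Z = R = 100 Ω
  L: Z = jωL = j·377·0.01 = 0 + j3.77 Ω
Step 3 — Series combination: Z_total = R + L = 100 + j3.77 Ω = 100.1∠2.2° Ω.
Step 4 — Source phasor: V = 209∠38.3° V = 164 + j129.5 V.
Step 5 — Ohm's law: I = V / Z_total = (164 + j129.5) / (100 + j3.77) = 1.687 + j1.232 A.
Step 6 — Convert to polar: |I| = 2.089 A, ∠I = 36.1°.

I = 2.089∠36.1° A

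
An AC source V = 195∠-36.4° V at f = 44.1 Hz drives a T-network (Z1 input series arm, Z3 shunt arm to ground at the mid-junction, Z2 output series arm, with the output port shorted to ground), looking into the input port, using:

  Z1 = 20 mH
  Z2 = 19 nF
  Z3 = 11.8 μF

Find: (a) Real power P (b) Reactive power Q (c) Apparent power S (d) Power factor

Step 1 — Angular frequency: ω = 2π·f = 2π·44.1 = 277.1 rad/s.
Step 2 — Component impedances:
  Z1: Z = jωL = j·277.1·0.02 = 0 + j5.542 Ω
  Z2: Z = 1/(jωC) = -j/(ω·C) = 0 - j1.899e+05 Ω
  Z3: Z = 1/(jωC) = -j/(ω·C) = 0 - j305.8 Ω
Step 3 — With the output port shorted to ground, the output series arm Z2 runs from the junction to ground; the shunt arm Z3 also runs from the junction to ground. They appear in parallel: Z3 || Z2 = 0 - j305.4 Ω.
Step 4 — Series with input arm Z1: Z_in = Z1 + (Z3 || Z2) = 0 - j299.8 Ω = 299.8∠-90.0° Ω.
Step 5 — Source phasor: V = 195∠-36.4° V = 157 - j115.7 V.
Step 6 — Current: I = V / Z = 0.386 + j0.5235 A = 0.6504∠53.6° A.
Step 7 — Complex power: S = V·I* = 0 - j126.8 VA.
Step 8 — Real power: P = Re(S) = 0 W.
Step 9 — Reactive power: Q = Im(S) = -126.8 VAR.
Step 10 — Apparent power: |S| = 126.8 VA.
Step 11 — Power factor: PF = P/|S| = 0 (leading).

(a) P = 0 W  (b) Q = -126.8 VAR  (c) S = 126.8 VA  (d) PF = 0 (leading)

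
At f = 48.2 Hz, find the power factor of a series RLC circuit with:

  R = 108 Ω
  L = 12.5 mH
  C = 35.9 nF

Step 1 — Angular frequency: ω = 2π·f = 2π·48.2 = 302.8 rad/s.
Step 2 — Component impedances:
  R: Z = R = 108 Ω
  L: Z = jωL = j·302.8·0.0125 = 0 + j3.786 Ω
  C: Z = 1/(jωC) = -j/(ω·C) = 0 - j9.198e+04 Ω
Step 3 — Series combination: Z_total = R + L + C = 108 - j9.197e+04 Ω = 9.197e+04∠-89.9° Ω.
Step 4 — Power factor: PF = cos(φ) = Re(Z)/|Z| = 108/9.197e+04 = 0.001174.
Step 5 — Type: Im(Z) = -9.197e+04 ⇒ leading (phase φ = -89.9°).

PF = 0.001174 (leading, φ = -89.9°)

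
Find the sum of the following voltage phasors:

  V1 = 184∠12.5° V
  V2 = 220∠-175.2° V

Step 1 — Convert each phasor to rectangular form:
  V1 = 184·(cos(12.5°) + j·sin(12.5°)) = 179.6 + j39.82 V
  V2 = 220·(cos(-175.2°) + j·sin(-175.2°)) = -219.2 - j18.41 V
Step 2 — Sum components: V_total = -39.59 + j21.42 V.
Step 3 — Convert to polar: |V_total| = 45.01 V, ∠V_total = 151.6°.

V_total = 45.01∠151.6° V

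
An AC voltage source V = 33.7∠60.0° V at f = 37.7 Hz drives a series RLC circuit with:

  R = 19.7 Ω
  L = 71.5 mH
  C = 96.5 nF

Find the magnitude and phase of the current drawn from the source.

Step 1 — Angular frequency: ω = 2π·f = 2π·37.7 = 236.9 rad/s.
Step 2 — Component impedances:
  R: Z = R = 19.7 Ω
  L: Z = jωL = j·236.9·0.0715 = 0 + j16.94 Ω
  C: Z = 1/(jωC) = -j/(ω·C) = 0 - j4.375e+04 Ω
Step 3 — Series combination: Z_total = R + L + C = 19.7 - j4.373e+04 Ω = 4.373e+04∠-90.0° Ω.
Step 4 — Source phasor: V = 33.7∠60.0° V = 16.85 + j29.19 V.
Step 5 — Ohm's law: I = V / Z_total = (16.85 + j29.19) / (19.7 - j4.373e+04) = -0.0006672 + j0.0003856 A.
Step 6 — Convert to polar: |I| = 0.0007706 A, ∠I = 150.0°.

I = 0.0007706∠150.0° A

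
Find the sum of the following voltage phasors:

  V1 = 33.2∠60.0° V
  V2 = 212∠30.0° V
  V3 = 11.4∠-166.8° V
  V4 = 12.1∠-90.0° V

Step 1 — Convert each phasor to rectangular form:
  V1 = 33.2·(cos(60.0°) + j·sin(60.0°)) = 16.6 + j28.75 V
  V2 = 212·(cos(30.0°) + j·sin(30.0°)) = 183.6 + j106 V
  V3 = 11.4·(cos(-166.8°) + j·sin(-166.8°)) = -11.1 - j2.603 V
  V4 = 12.1·(cos(-90.0°) + j·sin(-90.0°)) = 0 - j12.1 V
Step 2 — Sum components: V_total = 189.1 + j120 V.
Step 3 — Convert to polar: |V_total| = 224 V, ∠V_total = 32.4°.

V_total = 224∠32.4° V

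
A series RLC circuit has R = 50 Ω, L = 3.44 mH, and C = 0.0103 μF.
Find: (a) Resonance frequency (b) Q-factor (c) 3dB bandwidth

Step 1 — Resonance: ω₀ = 1/√(LC) = 1/√(0.00344·1.03e-08) = 1.68e+05 rad/s.
Step 2 — f₀ = ω₀/(2π) = 2.674e+04 Hz.
Step 3 — Series Q: Q = ω₀L/R = 1.68e+05·0.00344/50 = 11.56.
Step 4 — Bandwidth: Δω = ω₀/Q = 1.453e+04 rad/s; BW = Δω/(2π) = 2313 Hz.

(a) f₀ = 2.674e+04 Hz  (b) Q = 11.56  (c) BW = 2313 Hz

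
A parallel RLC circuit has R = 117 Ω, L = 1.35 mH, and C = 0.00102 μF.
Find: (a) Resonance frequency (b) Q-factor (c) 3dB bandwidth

Step 1 — Resonance: ω₀ = 1/√(LC) = 1/√(0.00135·1.02e-09) = 8.522e+05 rad/s.
Step 2 — f₀ = ω₀/(2π) = 1.356e+05 Hz.
Step 3 — Parallel Q: Q = R/(ω₀L) = 117/(8.522e+05·0.00135) = 0.1017.
Step 4 — Bandwidth: Δω = ω₀/Q = 8.379e+06 rad/s; BW = Δω/(2π) = 1.334e+06 Hz.

(a) f₀ = 1.356e+05 Hz  (b) Q = 0.1017  (c) BW = 1.334e+06 Hz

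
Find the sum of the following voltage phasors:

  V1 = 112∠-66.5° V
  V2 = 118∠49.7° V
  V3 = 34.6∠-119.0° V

Step 1 — Convert each phasor to rectangular form:
  V1 = 112·(cos(-66.5°) + j·sin(-66.5°)) = 44.66 - j102.7 V
  V2 = 118·(cos(49.7°) + j·sin(49.7°)) = 76.32 + j89.99 V
  V3 = 34.6·(cos(-119.0°) + j·sin(-119.0°)) = -16.77 - j30.26 V
Step 2 — Sum components: V_total = 104.2 - j42.98 V.
Step 3 — Convert to polar: |V_total| = 112.7 V, ∠V_total = -22.4°.

V_total = 112.7∠-22.4° V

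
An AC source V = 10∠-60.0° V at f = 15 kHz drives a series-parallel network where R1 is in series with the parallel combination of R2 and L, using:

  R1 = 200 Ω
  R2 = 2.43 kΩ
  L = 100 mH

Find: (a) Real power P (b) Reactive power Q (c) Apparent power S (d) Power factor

Step 1 — Angular frequency: ω = 2π·f = 2π·1.5e+04 = 9.425e+04 rad/s.
Step 2 — Component impedances:
  R1: Z = R = 200 Ω
  R2: Z = R = 2430 Ω
  L: Z = jωL = j·9.425e+04·0.1 = 0 + j9425 Ω
Step 3 — Parallel branch: R2 || L = 1/(1/R2 + 1/L) = 2279 + j587.5 Ω.
Step 4 — Series with R1: Z_total = R1 + (R2 || L) = 2479 + j587.5 Ω = 2547∠13.3° Ω.
Step 5 — Source phasor: V = 10∠-60.0° V = 5 - j8.66 V.
Step 6 — Current: I = V / Z = 0.001126 - j0.003761 A = 0.003926∠-73.3° A.
Step 7 — Complex power: S = V·I* = 0.0382 + j0.009054 VA.
Step 8 — Real power: P = Re(S) = 0.0382 W.
Step 9 — Reactive power: Q = Im(S) = 0.009054 VAR.
Step 10 — Apparent power: |S| = 0.03926 VA.
Step 11 — Power factor: PF = P/|S| = 0.973 (lagging).

(a) P = 0.0382 W  (b) Q = 0.009054 VAR  (c) S = 0.03926 VA  (d) PF = 0.973 (lagging)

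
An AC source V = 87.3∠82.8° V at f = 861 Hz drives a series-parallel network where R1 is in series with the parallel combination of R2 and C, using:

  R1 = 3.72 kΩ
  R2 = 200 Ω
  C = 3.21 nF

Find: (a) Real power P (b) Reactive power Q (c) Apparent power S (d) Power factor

Step 1 — Angular frequency: ω = 2π·f = 2π·861 = 5410 rad/s.
Step 2 — Component impedances:
  R1: Z = R = 3720 Ω
  R2: Z = R = 200 Ω
  C: Z = 1/(jωC) = -j/(ω·C) = 0 - j5.759e+04 Ω
Step 3 — Parallel branch: R2 || C = 1/(1/R2 + 1/C) = 200 - j0.6946 Ω.
Step 4 — Series with R1: Z_total = R1 + (R2 || C) = 3920 - j0.6946 Ω = 3920∠-0.0° Ω.
Step 5 — Source phasor: V = 87.3∠82.8° V = 10.94 + j86.61 V.
Step 6 — Current: I = V / Z = 0.002787 + j0.0221 A = 0.02227∠82.8° A.
Step 7 — Complex power: S = V·I* = 1.944 - j0.0003445 VA.
Step 8 — Real power: P = Re(S) = 1.944 W.
Step 9 — Reactive power: Q = Im(S) = -0.0003445 VAR.
Step 10 — Apparent power: |S| = 1.944 VA.
Step 11 — Power factor: PF = P/|S| = 1 (leading).

(a) P = 1.944 W  (b) Q = -0.0003445 VAR  (c) S = 1.944 VA  (d) PF = 1 (leading)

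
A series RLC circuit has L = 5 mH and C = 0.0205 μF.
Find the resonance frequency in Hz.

Step 1 — Resonance condition Im(Z)=0 gives ω₀ = 1/√(LC).
Step 2 — ω₀ = 1/√(0.005·2.05e-08) = 9.877e+04 rad/s.
Step 3 — f₀ = ω₀/(2π) = 1.572e+04 Hz.

f₀ = 1.572e+04 Hz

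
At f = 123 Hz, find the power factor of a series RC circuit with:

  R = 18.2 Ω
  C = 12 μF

Step 1 — Angular frequency: ω = 2π·f = 2π·123 = 772.8 rad/s.
Step 2 — Component impedances:
  R: Z = R = 18.2 Ω
  C: Z = 1/(jωC) = -j/(ω·C) = 0 - j107.8 Ω
Step 3 — Series combination: Z_total = R + C = 18.2 - j107.8 Ω = 109.4∠-80.4° Ω.
Step 4 — Power factor: PF = cos(φ) = Re(Z)/|Z| = 18.2/109.4 = 0.1664.
Step 5 — Type: Im(Z) = -107.8 ⇒ leading (phase φ = -80.4°).

PF = 0.1664 (leading, φ = -80.4°)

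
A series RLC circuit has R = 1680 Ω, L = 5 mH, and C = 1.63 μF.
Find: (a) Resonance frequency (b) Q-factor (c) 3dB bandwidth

Step 1 — Resonance: ω₀ = 1/√(LC) = 1/√(0.005·1.63e-06) = 1.108e+04 rad/s.
Step 2 — f₀ = ω₀/(2π) = 1763 Hz.
Step 3 — Series Q: Q = ω₀L/R = 1.108e+04·0.005/1680 = 0.03297.
Step 4 — Bandwidth: Δω = ω₀/Q = 3.36e+05 rad/s; BW = Δω/(2π) = 5.348e+04 Hz.

(a) f₀ = 1763 Hz  (b) Q = 0.03297  (c) BW = 5.348e+04 Hz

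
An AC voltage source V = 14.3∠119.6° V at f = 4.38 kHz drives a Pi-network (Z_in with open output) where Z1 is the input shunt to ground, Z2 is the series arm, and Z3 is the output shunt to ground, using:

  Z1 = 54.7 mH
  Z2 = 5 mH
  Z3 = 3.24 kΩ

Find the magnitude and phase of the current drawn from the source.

Step 1 — Angular frequency: ω = 2π·f = 2π·4380 = 2.752e+04 rad/s.
Step 2 — Component impedances:
  Z1: Z = jωL = j·2.752e+04·0.0547 = 0 + j1505 Ω
  Z2: Z = jωL = j·2.752e+04·0.005 = 0 + j137.6 Ω
  Z3: Z = R = 3240 Ω
Step 3 — With open output, the series arm Z2 and the output shunt Z3 appear in series to ground: Z2 + Z3 = 3240 + j137.6 Ω.
Step 4 — Parallel with input shunt Z1: Z_in = Z1 || (Z2 + Z3) = 556.4 + j1223 Ω = 1344∠65.5° Ω.
Step 5 — Source phasor: V = 14.3∠119.6° V = -7.063 + j12.43 V.
Step 6 — Ohm's law: I = V / Z_total = (-7.063 + j12.43) / (556.4 + j1223) = 0.006246 + j0.008615 A.
Step 7 — Convert to polar: |I| = 0.01064 A, ∠I = 54.1°.

I = 0.01064∠54.1° A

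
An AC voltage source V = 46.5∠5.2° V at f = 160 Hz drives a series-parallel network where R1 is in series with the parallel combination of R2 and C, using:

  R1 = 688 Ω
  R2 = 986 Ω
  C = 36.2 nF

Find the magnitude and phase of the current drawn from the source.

Step 1 — Angular frequency: ω = 2π·f = 2π·160 = 1005 rad/s.
Step 2 — Component impedances:
  R1: Z = R = 688 Ω
  R2: Z = R = 986 Ω
  C: Z = 1/(jωC) = -j/(ω·C) = 0 - j2.748e+04 Ω
Step 3 — Parallel branch: R2 || C = 1/(1/R2 + 1/C) = 984.7 - j35.33 Ω.
Step 4 — Series with R1: Z_total = R1 + (R2 || C) = 1673 - j35.33 Ω = 1673∠-1.2° Ω.
Step 5 — Source phasor: V = 46.5∠5.2° V = 46.31 + j4.214 V.
Step 6 — Ohm's law: I = V / Z_total = (46.31 + j4.214) / (1673 - j35.33) = 0.02762 + j0.003103 A.
Step 7 — Convert to polar: |I| = 0.02779 A, ∠I = 6.4°.

I = 0.02779∠6.4° A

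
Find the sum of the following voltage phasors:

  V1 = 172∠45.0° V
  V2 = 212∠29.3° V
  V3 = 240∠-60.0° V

Step 1 — Convert each phasor to rectangular form:
  V1 = 172·(cos(45.0°) + j·sin(45.0°)) = 121.6 + j121.6 V
  V2 = 212·(cos(29.3°) + j·sin(29.3°)) = 184.9 + j103.7 V
  V3 = 240·(cos(-60.0°) + j·sin(-60.0°)) = 120 - j207.8 V
Step 2 — Sum components: V_total = 426.5 + j17.53 V.
Step 3 — Convert to polar: |V_total| = 426.9 V, ∠V_total = 2.4°.

V_total = 426.9∠2.4° V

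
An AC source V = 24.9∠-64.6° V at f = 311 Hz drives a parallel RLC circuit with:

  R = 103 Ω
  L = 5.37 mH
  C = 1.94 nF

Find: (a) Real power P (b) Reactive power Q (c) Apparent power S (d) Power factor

Step 1 — Angular frequency: ω = 2π·f = 2π·311 = 1954 rad/s.
Step 2 — Component impedances:
  R: Z = R = 103 Ω
  L: Z = jωL = j·1954·0.00537 = 0 + j10.49 Ω
  C: Z = 1/(jωC) = -j/(ω·C) = 0 - j2.638e+05 Ω
Step 3 — Parallel combination: 1/Z_total = 1/R + 1/L + 1/C; Z_total = 1.058 + j10.39 Ω = 10.44∠84.2° Ω.
Step 4 — Source phasor: V = 24.9∠-64.6° V = 10.68 - j22.49 V.
Step 5 — Current: I = V / Z = -2.04 - j1.236 A = 2.385∠-148.8° A.
Step 6 — Complex power: S = V·I* = 6.02 + j59.08 VA.
Step 7 — Real power: P = Re(S) = 6.02 W.
Step 8 — Reactive power: Q = Im(S) = 59.08 VAR.
Step 9 — Apparent power: |S| = 59.39 VA.
Step 10 — Power factor: PF = P/|S| = 0.1014 (lagging).

(a) P = 6.02 W  (b) Q = 59.08 VAR  (c) S = 59.39 VA  (d) PF = 0.1014 (lagging)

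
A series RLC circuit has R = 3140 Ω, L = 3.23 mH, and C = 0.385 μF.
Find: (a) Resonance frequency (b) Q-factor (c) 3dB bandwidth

Step 1 — Resonance: ω₀ = 1/√(LC) = 1/√(0.00323·3.85e-07) = 2.836e+04 rad/s.
Step 2 — f₀ = ω₀/(2π) = 4513 Hz.
Step 3 — Series Q: Q = ω₀L/R = 2.836e+04·0.00323/3140 = 0.02917.
Step 4 — Bandwidth: Δω = ω₀/Q = 9.721e+05 rad/s; BW = Δω/(2π) = 1.547e+05 Hz.

(a) f₀ = 4513 Hz  (b) Q = 0.02917  (c) BW = 1.547e+05 Hz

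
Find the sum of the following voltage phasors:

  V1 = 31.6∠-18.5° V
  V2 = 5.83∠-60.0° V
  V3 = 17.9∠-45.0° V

Step 1 — Convert each phasor to rectangular form:
  V1 = 31.6·(cos(-18.5°) + j·sin(-18.5°)) = 29.97 - j10.03 V
  V2 = 5.83·(cos(-60.0°) + j·sin(-60.0°)) = 2.915 - j5.049 V
  V3 = 17.9·(cos(-45.0°) + j·sin(-45.0°)) = 12.66 - j12.66 V
Step 2 — Sum components: V_total = 45.54 - j27.73 V.
Step 3 — Convert to polar: |V_total| = 53.32 V, ∠V_total = -31.3°.

V_total = 53.32∠-31.3° V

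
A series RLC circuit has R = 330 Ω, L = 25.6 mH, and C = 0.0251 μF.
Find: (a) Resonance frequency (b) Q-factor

Step 1 — Resonance condition Im(Z)=0 gives ω₀ = 1/√(LC).
Step 2 — ω₀ = 1/√(0.0256·2.51e-08) = 3.945e+04 rad/s.
Step 3 — f₀ = ω₀/(2π) = 6279 Hz.
Step 4 — Series Q: Q = ω₀L/R = 3.945e+04·0.0256/330 = 3.06.

(a) f₀ = 6279 Hz  (b) Q = 3.06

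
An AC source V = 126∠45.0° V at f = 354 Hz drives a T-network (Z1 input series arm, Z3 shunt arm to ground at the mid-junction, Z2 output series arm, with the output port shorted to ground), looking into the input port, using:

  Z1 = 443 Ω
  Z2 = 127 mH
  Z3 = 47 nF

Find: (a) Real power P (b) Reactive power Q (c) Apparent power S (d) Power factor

Step 1 — Angular frequency: ω = 2π·f = 2π·354 = 2224 rad/s.
Step 2 — Component impedances:
  Z1: Z = R = 443 Ω
  Z2: Z = jωL = j·2224·0.127 = 0 + j282.5 Ω
  Z3: Z = 1/(jωC) = -j/(ω·C) = 0 - j9566 Ω
Step 3 — With the output port shorted to ground, the output series arm Z2 runs from the junction to ground; the shunt arm Z3 also runs from the junction to ground. They appear in parallel: Z3 || Z2 = 0 + j291.1 Ω.
Step 4 — Series with input arm Z1: Z_in = Z1 + (Z3 || Z2) = 443 + j291.1 Ω = 530.1∠33.3° Ω.
Step 5 — Source phasor: V = 126∠45.0° V = 89.1 + j89.1 V.
Step 6 — Current: I = V / Z = 0.2328 + j0.04817 A = 0.2377∠11.7° A.
Step 7 — Complex power: S = V·I* = 25.03 + j16.45 VA.
Step 8 — Real power: P = Re(S) = 25.03 W.
Step 9 — Reactive power: Q = Im(S) = 16.45 VAR.
Step 10 — Apparent power: |S| = 29.95 VA.
Step 11 — Power factor: PF = P/|S| = 0.8357 (lagging).

(a) P = 25.03 W  (b) Q = 16.45 VAR  (c) S = 29.95 VA  (d) PF = 0.8357 (lagging)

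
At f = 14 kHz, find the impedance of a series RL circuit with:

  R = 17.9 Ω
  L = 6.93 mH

Step 1 — Angular frequency: ω = 2π·f = 2π·1.4e+04 = 8.796e+04 rad/s.
Step 2 — Component impedances:
  R: Z = R = 17.9 Ω
  L: Z = jωL = j·8.796e+04·0.00693 = 0 + j609.6 Ω
Step 3 — Series combination: Z_total = R + L = 17.9 + j609.6 Ω = 609.9∠88.3° Ω.

Z = 17.9 + j609.6 Ω = 609.9∠88.3° Ω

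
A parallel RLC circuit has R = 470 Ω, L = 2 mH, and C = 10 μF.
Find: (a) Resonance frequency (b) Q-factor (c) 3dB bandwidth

Step 1 — Resonance: ω₀ = 1/√(LC) = 1/√(0.002·1e-05) = 7071 rad/s.
Step 2 — f₀ = ω₀/(2π) = 1125 Hz.
Step 3 — Parallel Q: Q = R/(ω₀L) = 470/(7071·0.002) = 33.23.
Step 4 — Bandwidth: Δω = ω₀/Q = 212.8 rad/s; BW = Δω/(2π) = 33.86 Hz.

(a) f₀ = 1125 Hz  (b) Q = 33.23  (c) BW = 33.86 Hz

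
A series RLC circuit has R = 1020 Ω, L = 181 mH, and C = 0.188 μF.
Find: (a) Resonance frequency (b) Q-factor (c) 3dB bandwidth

Step 1 — Resonance: ω₀ = 1/√(LC) = 1/√(0.181·1.88e-07) = 5421 rad/s.
Step 2 — f₀ = ω₀/(2π) = 862.8 Hz.
Step 3 — Series Q: Q = ω₀L/R = 5421·0.181/1020 = 0.962.
Step 4 — Bandwidth: Δω = ω₀/Q = 5635 rad/s; BW = Δω/(2π) = 896.9 Hz.

(a) f₀ = 862.8 Hz  (b) Q = 0.962  (c) BW = 896.9 Hz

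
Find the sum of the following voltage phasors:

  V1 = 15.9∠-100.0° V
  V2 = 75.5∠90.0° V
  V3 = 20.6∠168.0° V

Step 1 — Convert each phasor to rectangular form:
  V1 = 15.9·(cos(-100.0°) + j·sin(-100.0°)) = -2.761 - j15.66 V
  V2 = 75.5·(cos(90.0°) + j·sin(90.0°)) = 0 + j75.5 V
  V3 = 20.6·(cos(168.0°) + j·sin(168.0°)) = -20.15 + j4.283 V
Step 2 — Sum components: V_total = -22.91 + j64.12 V.
Step 3 — Convert to polar: |V_total| = 68.09 V, ∠V_total = 109.7°.

V_total = 68.09∠109.7° V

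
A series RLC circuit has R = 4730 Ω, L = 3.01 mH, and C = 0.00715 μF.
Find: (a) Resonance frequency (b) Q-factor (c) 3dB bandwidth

Step 1 — Resonance: ω₀ = 1/√(LC) = 1/√(0.00301·7.15e-09) = 2.156e+05 rad/s.
Step 2 — f₀ = ω₀/(2π) = 3.431e+04 Hz.
Step 3 — Series Q: Q = ω₀L/R = 2.156e+05·0.00301/4730 = 0.1372.
Step 4 — Bandwidth: Δω = ω₀/Q = 1.571e+06 rad/s; BW = Δω/(2π) = 2.501e+05 Hz.

(a) f₀ = 3.431e+04 Hz  (b) Q = 0.1372  (c) BW = 2.501e+05 Hz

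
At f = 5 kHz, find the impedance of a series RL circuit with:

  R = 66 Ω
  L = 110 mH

Step 1 — Angular frequency: ω = 2π·f = 2π·5000 = 3.142e+04 rad/s.
Step 2 — Component impedances:
  R: Z = R = 66 Ω
  L: Z = jωL = j·3.142e+04·0.11 = 0 + j3456 Ω
Step 3 — Series combination: Z_total = R + L = 66 + j3456 Ω = 3456∠88.9° Ω.

Z = 66 + j3456 Ω = 3456∠88.9° Ω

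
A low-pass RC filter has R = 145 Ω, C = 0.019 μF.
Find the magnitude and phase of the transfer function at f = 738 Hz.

Step 1 — Angular frequency: ω = 2π·738 = 4637 rad/s.
Step 2 — Transfer function: H(jω) = 1/(1 + jωRC).
Step 3 — Denominator: 1 + jωRC = 1 + j·4637·145·1.9e-08 = 1 + j0.01277.
Step 4 — H = 0.9998 - j0.01277.
Step 5 — Magnitude: |H| = 0.9999 (-0.0 dB); phase: φ = -0.7°.

|H| = 0.9999 (-0.0 dB), φ = -0.7°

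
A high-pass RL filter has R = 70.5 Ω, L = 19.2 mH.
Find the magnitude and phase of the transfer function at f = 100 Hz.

Step 1 — Angular frequency: ω = 2π·100 = 628.3 rad/s.
Step 2 — Transfer function: H(jω) = jωL/(R + jωL).
Step 3 — Numerator jωL = j·12.06; denominator R + jωL = 70.5 + j12.06.
Step 4 — H = 0.02845 + j0.1662.
Step 5 — Magnitude: |H| = 0.1687 (-15.5 dB); phase: φ = 80.3°.

|H| = 0.1687 (-15.5 dB), φ = 80.3°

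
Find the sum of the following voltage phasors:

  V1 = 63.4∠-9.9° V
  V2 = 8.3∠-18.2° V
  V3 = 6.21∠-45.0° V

Step 1 — Convert each phasor to rectangular form:
  V1 = 63.4·(cos(-9.9°) + j·sin(-9.9°)) = 62.46 - j10.9 V
  V2 = 8.3·(cos(-18.2°) + j·sin(-18.2°)) = 7.885 - j2.592 V
  V3 = 6.21·(cos(-45.0°) + j·sin(-45.0°)) = 4.391 - j4.391 V
Step 2 — Sum components: V_total = 74.73 - j17.88 V.
Step 3 — Convert to polar: |V_total| = 76.84 V, ∠V_total = -13.5°.

V_total = 76.84∠-13.5° V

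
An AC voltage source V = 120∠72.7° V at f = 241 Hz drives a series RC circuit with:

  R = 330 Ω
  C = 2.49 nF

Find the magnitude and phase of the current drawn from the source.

Step 1 — Angular frequency: ω = 2π·f = 2π·241 = 1514 rad/s.
Step 2 — Component impedances:
  R: Z = R = 330 Ω
  C: Z = 1/(jωC) = -j/(ω·C) = 0 - j2.652e+05 Ω
Step 3 — Series combination: Z_total = R + C = 330 - j2.652e+05 Ω = 2.652e+05∠-89.9° Ω.
Step 4 — Source phasor: V = 120∠72.7° V = 35.68 + j114.6 V.
Step 5 — Ohm's law: I = V / Z_total = (35.68 + j114.6) / (330 - j2.652e+05) = -0.0004318 + j0.0001351 A.
Step 6 — Convert to polar: |I| = 0.0004525 A, ∠I = 162.6°.

I = 0.0004525∠162.6° A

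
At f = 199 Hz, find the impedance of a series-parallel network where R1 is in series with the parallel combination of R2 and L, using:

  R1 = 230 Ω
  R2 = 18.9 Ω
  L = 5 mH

Step 1 — Angular frequency: ω = 2π·f = 2π·199 = 1250 rad/s.
Step 2 — Component impedances:
  R1: Z = R = 230 Ω
  R2: Z = R = 18.9 Ω
  L: Z = jωL = j·1250·0.005 = 0 + j6.252 Ω
Step 3 — Parallel branch: R2 || L = 1/(1/R2 + 1/L) = 1.864 + j5.635 Ω.
Step 4 — Series with R1: Z_total = R1 + (R2 || L) = 231.9 + j5.635 Ω = 231.9∠1.4° Ω.

Z = 231.9 + j5.635 Ω = 231.9∠1.4° Ω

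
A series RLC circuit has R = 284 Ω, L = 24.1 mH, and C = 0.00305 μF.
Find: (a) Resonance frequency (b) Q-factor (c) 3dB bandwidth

Step 1 — Resonance: ω₀ = 1/√(LC) = 1/√(0.0241·3.05e-09) = 1.166e+05 rad/s.
Step 2 — f₀ = ω₀/(2π) = 1.856e+04 Hz.
Step 3 — Series Q: Q = ω₀L/R = 1.166e+05·0.0241/284 = 9.898.
Step 4 — Bandwidth: Δω = ω₀/Q = 1.178e+04 rad/s; BW = Δω/(2π) = 1876 Hz.

(a) f₀ = 1.856e+04 Hz  (b) Q = 9.898  (c) BW = 1876 Hz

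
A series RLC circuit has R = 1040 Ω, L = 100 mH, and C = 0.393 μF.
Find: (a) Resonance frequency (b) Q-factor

Step 1 — Resonance condition Im(Z)=0 gives ω₀ = 1/√(LC).
Step 2 — ω₀ = 1/√(0.1·3.93e-07) = 5044 rad/s.
Step 3 — f₀ = ω₀/(2π) = 802.8 Hz.
Step 4 — Series Q: Q = ω₀L/R = 5044·0.1/1040 = 0.485.

(a) f₀ = 802.8 Hz  (b) Q = 0.485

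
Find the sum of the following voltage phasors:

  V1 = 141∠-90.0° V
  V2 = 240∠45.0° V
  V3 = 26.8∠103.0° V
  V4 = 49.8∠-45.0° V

Step 1 — Convert each phasor to rectangular form:
  V1 = 141·(cos(-90.0°) + j·sin(-90.0°)) = 0 - j141 V
  V2 = 240·(cos(45.0°) + j·sin(45.0°)) = 169.7 + j169.7 V
  V3 = 26.8·(cos(103.0°) + j·sin(103.0°)) = -6.029 + j26.11 V
  V4 = 49.8·(cos(-45.0°) + j·sin(-45.0°)) = 35.21 - j35.21 V
Step 2 — Sum components: V_total = 198.9 + j19.6 V.
Step 3 — Convert to polar: |V_total| = 199.9 V, ∠V_total = 5.6°.

V_total = 199.9∠5.6° V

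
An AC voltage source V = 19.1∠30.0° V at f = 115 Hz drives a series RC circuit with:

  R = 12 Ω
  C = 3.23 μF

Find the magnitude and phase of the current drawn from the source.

Step 1 — Angular frequency: ω = 2π·f = 2π·115 = 722.6 rad/s.
Step 2 — Component impedances:
  R: Z = R = 12 Ω
  C: Z = 1/(jωC) = -j/(ω·C) = 0 - j428.5 Ω
Step 3 — Series combination: Z_total = R + C = 12 - j428.5 Ω = 428.6∠-88.4° Ω.
Step 4 — Source phasor: V = 19.1∠30.0° V = 16.54 + j9.55 V.
Step 5 — Ohm's law: I = V / Z_total = (16.54 + j9.55) / (12 - j428.5) = -0.02119 + j0.0392 A.
Step 6 — Convert to polar: |I| = 0.04456 A, ∠I = 118.4°.

I = 0.04456∠118.4° A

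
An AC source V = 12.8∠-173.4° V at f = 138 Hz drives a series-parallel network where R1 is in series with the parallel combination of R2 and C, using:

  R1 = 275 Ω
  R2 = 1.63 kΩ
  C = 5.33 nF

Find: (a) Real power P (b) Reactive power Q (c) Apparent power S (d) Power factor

Step 1 — Angular frequency: ω = 2π·f = 2π·138 = 867.1 rad/s.
Step 2 — Component impedances:
  R1: Z = R = 275 Ω
  R2: Z = R = 1630 Ω
  C: Z = 1/(jωC) = -j/(ω·C) = 0 - j2.164e+05 Ω
Step 3 — Parallel branch: R2 || C = 1/(1/R2 + 1/C) = 1630 - j12.28 Ω.
Step 4 — Series with R1: Z_total = R1 + (R2 || C) = 1905 - j12.28 Ω = 1905∠-0.4° Ω.
Step 5 — Source phasor: V = 12.8∠-173.4° V = -12.72 - j1.471 V.
Step 6 — Current: I = V / Z = -0.00667 - j0.0008153 A = 0.006719∠-173.0° A.
Step 7 — Complex power: S = V·I* = 0.08601 - j0.0005544 VA.
Step 8 — Real power: P = Re(S) = 0.08601 W.
Step 9 — Reactive power: Q = Im(S) = -0.0005544 VAR.
Step 10 — Apparent power: |S| = 0.08601 VA.
Step 11 — Power factor: PF = P/|S| = 1 (leading).

(a) P = 0.08601 W  (b) Q = -0.0005544 VAR  (c) S = 0.08601 VA  (d) PF = 1 (leading)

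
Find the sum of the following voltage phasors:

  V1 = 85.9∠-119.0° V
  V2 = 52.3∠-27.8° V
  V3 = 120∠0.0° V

Step 1 — Convert each phasor to rectangular form:
  V1 = 85.9·(cos(-119.0°) + j·sin(-119.0°)) = -41.65 - j75.13 V
  V2 = 52.3·(cos(-27.8°) + j·sin(-27.8°)) = 46.26 - j24.39 V
  V3 = 120·(cos(0.0°) + j·sin(0.0°)) = 120 V
Step 2 — Sum components: V_total = 124.6 - j99.52 V.
Step 3 — Convert to polar: |V_total| = 159.5 V, ∠V_total = -38.6°.

V_total = 159.5∠-38.6° V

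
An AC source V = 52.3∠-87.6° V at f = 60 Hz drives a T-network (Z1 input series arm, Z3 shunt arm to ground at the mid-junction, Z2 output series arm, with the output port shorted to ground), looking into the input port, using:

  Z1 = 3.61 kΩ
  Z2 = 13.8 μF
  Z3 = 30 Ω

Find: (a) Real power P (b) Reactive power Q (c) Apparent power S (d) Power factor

Step 1 — Angular frequency: ω = 2π·f = 2π·60 = 377 rad/s.
Step 2 — Component impedances:
  Z1: Z = R = 3610 Ω
  Z2: Z = 1/(jωC) = -j/(ω·C) = 0 - j192.2 Ω
  Z3: Z = R = 30 Ω
Step 3 — With the output port shorted to ground, the output series arm Z2 runs from the junction to ground; the shunt arm Z3 also runs from the junction to ground. They appear in parallel: Z3 || Z2 = 29.29 - j4.571 Ω.
Step 4 — Series with input arm Z1: Z_in = Z1 + (Z3 || Z2) = 3639 - j4.571 Ω = 3639∠-0.1° Ω.
Step 5 — Source phasor: V = 52.3∠-87.6° V = 2.19 - j52.25 V.
Step 6 — Current: I = V / Z = 0.0006198 - j0.01436 A = 0.01437∠-87.5° A.
Step 7 — Complex power: S = V·I* = 0.7516 - j0.000944 VA.
Step 8 — Real power: P = Re(S) = 0.7516 W.
Step 9 — Reactive power: Q = Im(S) = -0.000944 VAR.
Step 10 — Apparent power: |S| = 0.7516 VA.
Step 11 — Power factor: PF = P/|S| = 1 (leading).

(a) P = 0.7516 W  (b) Q = -0.000944 VAR  (c) S = 0.7516 VA  (d) PF = 1 (leading)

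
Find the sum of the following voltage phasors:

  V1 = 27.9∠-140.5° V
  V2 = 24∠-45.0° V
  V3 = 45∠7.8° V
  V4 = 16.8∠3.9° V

Step 1 — Convert each phasor to rectangular form:
  V1 = 27.9·(cos(-140.5°) + j·sin(-140.5°)) = -21.53 - j17.75 V
  V2 = 24·(cos(-45.0°) + j·sin(-45.0°)) = 16.97 - j16.97 V
  V3 = 45·(cos(7.8°) + j·sin(7.8°)) = 44.58 + j6.107 V
  V4 = 16.8·(cos(3.9°) + j·sin(3.9°)) = 16.76 + j1.143 V
Step 2 — Sum components: V_total = 56.79 - j27.47 V.
Step 3 — Convert to polar: |V_total| = 63.08 V, ∠V_total = -25.8°.

V_total = 63.08∠-25.8° V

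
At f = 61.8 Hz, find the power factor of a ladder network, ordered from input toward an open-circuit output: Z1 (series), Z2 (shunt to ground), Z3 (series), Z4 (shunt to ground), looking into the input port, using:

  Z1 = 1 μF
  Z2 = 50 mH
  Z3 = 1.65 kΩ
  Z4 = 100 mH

Step 1 — Angular frequency: ω = 2π·f = 2π·61.8 = 388.3 rad/s.
Step 2 — Component impedances:
  Z1: Z = 1/(jωC) = -j/(ω·C) = 0 - j2575 Ω
  Z2: Z = jωL = j·388.3·0.05 = 0 + j19.42 Ω
  Z3: Z = R = 1650 Ω
  Z4: Z = jωL = j·388.3·0.1 = 0 + j38.83 Ω
Step 3 — Ladder network (open output): work backward from the far end, alternating series and parallel combinations. Z_in = 0.2282 - j2556 Ω = 2556∠-90.0° Ω.
Step 4 — Power factor: PF = cos(φ) = Re(Z)/|Z| = 0.22817/2555.9 = 8.927e-05.
Step 5 — Type: Im(Z) = -2556 ⇒ leading (phase φ = -90.0°).

PF = 8.927e-05 (leading, φ = -90.0°)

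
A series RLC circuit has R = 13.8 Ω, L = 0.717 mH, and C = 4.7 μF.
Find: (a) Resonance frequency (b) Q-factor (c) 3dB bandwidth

Step 1 — Resonance condition Im(Z)=0 gives ω₀ = 1/√(LC).
Step 2 — ω₀ = 1/√(0.000717·4.7e-06) = 1.723e+04 rad/s.
Step 3 — f₀ = ω₀/(2π) = 2742 Hz.
Step 4 — Series Q: Q = ω₀L/R = 1.723e+04·0.000717/13.8 = 0.895.
Step 5 — 3dB bandwidth: Δω = ω₀/Q = 1.925e+04 rad/s; BW = Δω/(2π) = 3063 Hz.

(a) f₀ = 2742 Hz  (b) Q = 0.895  (c) BW = 3063 Hz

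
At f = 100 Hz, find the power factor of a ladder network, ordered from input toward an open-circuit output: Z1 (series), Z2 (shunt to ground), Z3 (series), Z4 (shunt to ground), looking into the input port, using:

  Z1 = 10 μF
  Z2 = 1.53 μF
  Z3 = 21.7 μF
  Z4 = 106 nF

Step 1 — Angular frequency: ω = 2π·f = 2π·100 = 628.3 rad/s.
Step 2 — Component impedances:
  Z1: Z = 1/(jωC) = -j/(ω·C) = 0 - j159.2 Ω
  Z2: Z = 1/(jωC) = -j/(ω·C) = 0 - j1040 Ω
  Z3: Z = 1/(jωC) = -j/(ω·C) = 0 - j73.34 Ω
  Z4: Z = 1/(jωC) = -j/(ω·C) = 0 - j1.501e+04 Ω
Step 3 — Ladder network (open output): work backward from the far end, alternating series and parallel combinations. Z_in = 0 - j1132 Ω = 1132∠-90.0° Ω.
Step 4 — Power factor: PF = cos(φ) = Re(Z)/|Z| = 0/1132 = 0.
Step 5 — Type: Im(Z) = -1132 ⇒ leading (phase φ = -90.0°).

PF = 0 (leading, φ = -90.0°)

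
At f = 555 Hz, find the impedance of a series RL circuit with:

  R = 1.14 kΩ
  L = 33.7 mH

Step 1 — Angular frequency: ω = 2π·f = 2π·555 = 3487 rad/s.
Step 2 — Component impedances:
  R: Z = R = 1140 Ω
  L: Z = jωL = j·3487·0.0337 = 0 + j117.5 Ω
Step 3 — Series combination: Z_total = R + L = 1140 + j117.5 Ω = 1146∠5.9° Ω.

Z = 1140 + j117.5 Ω = 1146∠5.9° Ω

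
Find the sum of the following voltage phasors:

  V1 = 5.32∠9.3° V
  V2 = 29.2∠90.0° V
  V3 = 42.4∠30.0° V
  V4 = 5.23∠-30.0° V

Step 1 — Convert each phasor to rectangular form:
  V1 = 5.32·(cos(9.3°) + j·sin(9.3°)) = 5.25 + j0.8597 V
  V2 = 29.2·(cos(90.0°) + j·sin(90.0°)) = 0 + j29.2 V
  V3 = 42.4·(cos(30.0°) + j·sin(30.0°)) = 36.72 + j21.2 V
  V4 = 5.23·(cos(-30.0°) + j·sin(-30.0°)) = 4.529 - j2.615 V
Step 2 — Sum components: V_total = 46.5 + j48.64 V.
Step 3 — Convert to polar: |V_total| = 67.29 V, ∠V_total = 46.3°.

V_total = 67.29∠46.3° V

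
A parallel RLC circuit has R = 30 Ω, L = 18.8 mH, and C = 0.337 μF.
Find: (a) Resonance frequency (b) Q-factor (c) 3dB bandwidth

Step 1 — Resonance: ω₀ = 1/√(LC) = 1/√(0.0188·3.37e-07) = 1.256e+04 rad/s.
Step 2 — f₀ = ω₀/(2π) = 2000 Hz.
Step 3 — Parallel Q: Q = R/(ω₀L) = 30/(1.256e+04·0.0188) = 0.127.
Step 4 — Bandwidth: Δω = ω₀/Q = 9.891e+04 rad/s; BW = Δω/(2π) = 1.574e+04 Hz.

(a) f₀ = 2000 Hz  (b) Q = 0.127  (c) BW = 1.574e+04 Hz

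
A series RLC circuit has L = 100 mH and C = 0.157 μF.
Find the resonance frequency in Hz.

Step 1 — Resonance condition Im(Z)=0 gives ω₀ = 1/√(LC).
Step 2 — ω₀ = 1/√(0.1·1.57e-07) = 7981 rad/s.
Step 3 — f₀ = ω₀/(2π) = 1270 Hz.

f₀ = 1270 Hz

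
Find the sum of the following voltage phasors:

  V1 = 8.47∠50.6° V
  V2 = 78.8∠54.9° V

Step 1 — Convert each phasor to rectangular form:
  V1 = 8.47·(cos(50.6°) + j·sin(50.6°)) = 5.376 + j6.545 V
  V2 = 78.8·(cos(54.9°) + j·sin(54.9°)) = 45.31 + j64.47 V
Step 2 — Sum components: V_total = 50.69 + j71.02 V.
Step 3 — Convert to polar: |V_total| = 87.25 V, ∠V_total = 54.5°.

V_total = 87.25∠54.5° V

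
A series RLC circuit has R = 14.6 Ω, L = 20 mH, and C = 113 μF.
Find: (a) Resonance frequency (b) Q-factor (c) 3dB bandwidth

Step 1 — Resonance: ω₀ = 1/√(LC) = 1/√(0.02·0.000113) = 665.2 rad/s.
Step 2 — f₀ = ω₀/(2π) = 105.9 Hz.
Step 3 — Series Q: Q = ω₀L/R = 665.2·0.02/14.6 = 0.9112.
Step 4 — Bandwidth: Δω = ω₀/Q = 730 rad/s; BW = Δω/(2π) = 116.2 Hz.

(a) f₀ = 105.9 Hz  (b) Q = 0.9112  (c) BW = 116.2 Hz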